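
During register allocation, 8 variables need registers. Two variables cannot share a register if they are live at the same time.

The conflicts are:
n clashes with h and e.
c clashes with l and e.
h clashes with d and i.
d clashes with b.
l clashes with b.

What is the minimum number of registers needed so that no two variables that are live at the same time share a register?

The cycle l-b-d-h-n-e-c-l has odd length 7, so it cannot be 2-colored; at least 3 registers are needed.
3 registers suffice: n=3, c=1, h=1, d=2, l=2, b=1, i=2, e=2. Each listed conflict is separated.

3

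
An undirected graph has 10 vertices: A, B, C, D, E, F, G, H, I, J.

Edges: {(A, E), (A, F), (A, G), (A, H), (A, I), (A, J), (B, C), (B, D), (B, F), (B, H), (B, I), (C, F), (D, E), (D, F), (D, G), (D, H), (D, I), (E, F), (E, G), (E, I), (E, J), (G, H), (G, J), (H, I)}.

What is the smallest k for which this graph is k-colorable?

B, D, H, I are pairwise adjacent (a clique of size 4), so at least 4 colors are needed.
4 colors suffice: color 1 → {A, C, D}; color 2 → {E, H}; color 3 → {B, G}; color 4 → {F, I, J}. Every edge joins two different colors.

4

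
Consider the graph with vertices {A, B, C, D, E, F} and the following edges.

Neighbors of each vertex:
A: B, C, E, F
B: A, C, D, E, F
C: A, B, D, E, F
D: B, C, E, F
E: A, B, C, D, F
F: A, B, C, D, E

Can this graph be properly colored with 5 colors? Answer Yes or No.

Yes

The chromatic number is 5. A, B, C, E, F are pairwise adjacent (a clique of size 5), so at least 5 colors are needed.
A valid assignment using 5 colors: A=5, B=1, C=4, D=5, E=2, F=3.
That is already a proper 5-coloring.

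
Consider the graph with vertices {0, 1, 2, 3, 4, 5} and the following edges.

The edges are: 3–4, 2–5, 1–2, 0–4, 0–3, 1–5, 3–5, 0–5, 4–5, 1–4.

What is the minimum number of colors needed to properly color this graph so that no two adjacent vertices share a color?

0, 3, 4, 5 are pairwise adjacent (a clique of size 4), so at least 4 colors are needed.
4 colors suffice: color red → {5}; color blue → {2, 4}; color green → {1, 3}; color yellow → {0}. No two adjacent vertices share a color.

4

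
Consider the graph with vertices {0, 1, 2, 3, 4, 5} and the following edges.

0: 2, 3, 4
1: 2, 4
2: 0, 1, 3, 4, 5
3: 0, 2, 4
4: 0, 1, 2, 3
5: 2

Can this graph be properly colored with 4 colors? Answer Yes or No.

Yes

The chromatic number is 4. 0, 2, 3, 4 are mutually adjacent (a clique of size 4), so at least 4 colors are needed.
4 colors suffice: color a → {2}; color b → {4, 5}; color c → {1, 3}; color d → {0}.
That is already a proper 4-coloring.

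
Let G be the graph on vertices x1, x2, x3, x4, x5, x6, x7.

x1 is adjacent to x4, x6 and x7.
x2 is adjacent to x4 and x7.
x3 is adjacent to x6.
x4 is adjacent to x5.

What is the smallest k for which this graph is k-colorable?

2

x1 and x4 are adjacent, so at least 2 colors are needed.
2 colors suffice: color 1 → {x1, x2, x3, x5}; color 2 → {x4, x6, x7}. Each edge has distinct colors on its endpoints.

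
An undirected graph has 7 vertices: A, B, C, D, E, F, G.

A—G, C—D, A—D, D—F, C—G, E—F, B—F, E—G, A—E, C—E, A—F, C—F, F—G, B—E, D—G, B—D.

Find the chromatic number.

4

A, E, F, G form a clique, so at least 4 colors are needed.
4 colors suffice: color red → {F}; color blue → {D, E}; color green → {B, G}; color yellow → {A, C}. No two adjacent vertices share a color.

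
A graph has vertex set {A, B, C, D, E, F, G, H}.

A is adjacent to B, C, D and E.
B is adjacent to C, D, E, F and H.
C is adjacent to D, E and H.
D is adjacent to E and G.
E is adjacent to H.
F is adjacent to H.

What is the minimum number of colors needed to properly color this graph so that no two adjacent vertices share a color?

5

A, B, C, D, E form a clique, so at least 5 colors are needed.
One proper 5-coloring: A=5, B=1, C=4, D=2, E=3, F=3, G=1, H=2. Each edge has distinct colors on its endpoints.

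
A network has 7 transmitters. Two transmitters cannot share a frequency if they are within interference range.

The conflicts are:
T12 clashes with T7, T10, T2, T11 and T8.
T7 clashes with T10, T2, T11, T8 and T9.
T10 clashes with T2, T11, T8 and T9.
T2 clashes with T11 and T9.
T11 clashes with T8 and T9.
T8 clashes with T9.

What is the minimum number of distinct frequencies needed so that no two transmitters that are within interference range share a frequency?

T12, T7, T10, T11, T8 are mutually in conflict, so at least 5 frequencies are needed.
A valid assignment using 5 frequencies: T12=4, T7=3, T10=1, T2=5, T11=2, T8=5, T9=4. Each listed conflict is separated.

5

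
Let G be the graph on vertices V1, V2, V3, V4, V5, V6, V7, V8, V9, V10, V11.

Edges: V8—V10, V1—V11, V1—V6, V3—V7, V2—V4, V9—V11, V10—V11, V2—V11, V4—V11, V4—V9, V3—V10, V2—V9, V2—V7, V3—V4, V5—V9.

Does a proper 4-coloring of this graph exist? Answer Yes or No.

Yes

The chromatic number is 4. V2, V4, V9, V11 form a clique, so at least 4 colors are needed.
4 colors suffice: V1=blue, V2=green, V3=red, V4=yellow, V5=red, V6=red, V7=blue, V8=red, V9=blue, V10=blue, V11=red.
That is already a proper 4-coloring.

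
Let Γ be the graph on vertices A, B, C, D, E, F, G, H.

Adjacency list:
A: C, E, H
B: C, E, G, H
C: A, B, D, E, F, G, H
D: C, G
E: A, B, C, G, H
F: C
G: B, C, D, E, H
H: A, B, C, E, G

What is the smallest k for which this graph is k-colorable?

B, C, E, G, H form a clique, so at least 5 colors are needed.
5 colors suffice: A=2, B=5, C=1, D=3, E=4, F=2, G=2, H=3. Every edge joins two different colors.

5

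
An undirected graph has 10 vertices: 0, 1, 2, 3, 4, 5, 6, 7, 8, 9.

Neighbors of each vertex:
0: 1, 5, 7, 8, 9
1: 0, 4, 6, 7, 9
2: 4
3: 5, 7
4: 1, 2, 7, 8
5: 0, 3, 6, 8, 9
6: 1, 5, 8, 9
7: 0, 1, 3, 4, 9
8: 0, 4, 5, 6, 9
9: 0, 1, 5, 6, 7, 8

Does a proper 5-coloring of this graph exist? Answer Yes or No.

The chromatic number is 4. 5, 6, 8, 9 are mutually adjacent (a clique of size 4), so at least 4 colors are needed.
One proper 4-coloring: 0=yellow, 1=green, 2=blue, 3=red, 4=red, 5=blue, 6=yellow, 7=blue, 8=green, 9=red.
Since 5 ≥ 4, a proper 5-coloring certainly exists.

Yes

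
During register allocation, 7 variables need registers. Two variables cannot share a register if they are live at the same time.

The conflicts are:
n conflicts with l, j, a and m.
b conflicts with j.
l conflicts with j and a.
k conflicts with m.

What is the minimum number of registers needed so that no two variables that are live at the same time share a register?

n, l, a all conflict with each other, so at least 3 registers are needed.
3 registers suffice: register 1 → {n, b, k}; register 2 → {j, a, m}; register 3 → {l}. No two conflicting variables share a register.

3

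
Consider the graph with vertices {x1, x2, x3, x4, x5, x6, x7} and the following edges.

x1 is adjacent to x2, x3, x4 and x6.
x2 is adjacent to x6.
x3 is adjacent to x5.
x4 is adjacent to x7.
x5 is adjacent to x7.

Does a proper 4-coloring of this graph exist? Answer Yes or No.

The chromatic number is 3. x1, x2, x6 form a triangle, so at least 3 colors are needed.
3 colors suffice: color R → {x1, x7}; color B → {x2, x3, x4}; color G → {x5, x6}.
Since 4 ≥ 3, a proper 4-coloring certainly exists.

Yes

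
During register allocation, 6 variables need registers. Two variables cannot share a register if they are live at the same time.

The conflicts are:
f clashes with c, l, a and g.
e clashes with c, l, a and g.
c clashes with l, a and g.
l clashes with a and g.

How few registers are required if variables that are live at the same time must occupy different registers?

4

f, c, l, g are mutually in conflict, so at least 4 registers are needed.
4 registers suffice: register 1 → {l}; register 2 → {c}; register 3 → {a, g}; register 4 → {f, e}. Every pair that conflicts lands in different registers.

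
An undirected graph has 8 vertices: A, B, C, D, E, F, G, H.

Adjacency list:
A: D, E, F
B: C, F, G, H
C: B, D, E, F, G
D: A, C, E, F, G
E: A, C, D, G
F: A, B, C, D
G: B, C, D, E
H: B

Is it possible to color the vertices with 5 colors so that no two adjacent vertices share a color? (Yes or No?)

The chromatic number is 4. C, D, E, G are pairwise adjacent (a clique of size 4), so at least 4 colors are needed.
A valid assignment using 4 colors: A=2, B=1, C=2, D=1, E=4, F=3, G=3, H=2.
Since 5 ≥ 4, a proper 5-coloring certainly exists.

Yes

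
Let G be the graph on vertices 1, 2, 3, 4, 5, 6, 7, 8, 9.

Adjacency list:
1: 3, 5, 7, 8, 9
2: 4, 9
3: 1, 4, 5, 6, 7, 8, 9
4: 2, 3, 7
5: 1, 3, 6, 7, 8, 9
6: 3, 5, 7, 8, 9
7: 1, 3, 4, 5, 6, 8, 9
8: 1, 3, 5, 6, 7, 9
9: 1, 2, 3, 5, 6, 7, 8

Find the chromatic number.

3, 5, 6, 7, 8, 9 are pairwise adjacent (a clique of size 6), so at least 6 colors are needed.
One proper 6-coloring: 1=orange, 2=red, 3=red, 4=blue, 5=purple, 6=orange, 7=green, 8=yellow, 9=blue. No two adjacent vertices share a color.

6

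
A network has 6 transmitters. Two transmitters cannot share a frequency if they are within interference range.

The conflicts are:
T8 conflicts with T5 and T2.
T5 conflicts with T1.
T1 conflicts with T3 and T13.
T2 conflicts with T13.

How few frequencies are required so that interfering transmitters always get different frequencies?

The cycle T8-T5-T1-T13-T2-T8 has odd length 5, so it cannot be 2-colored; at least 3 frequencies are needed.
3 frequencies suffice: T8=2, T5=3, T1=1, T3=2, T2=1, T13=2. Each listed conflict is separated.

3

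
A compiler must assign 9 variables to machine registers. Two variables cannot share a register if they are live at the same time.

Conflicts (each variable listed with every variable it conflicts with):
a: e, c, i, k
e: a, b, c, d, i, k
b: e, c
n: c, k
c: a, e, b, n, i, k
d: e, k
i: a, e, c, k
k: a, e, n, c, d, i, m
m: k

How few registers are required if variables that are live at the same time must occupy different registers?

a, e, c, i, k all conflict with each other, so at least 5 registers are needed.
5 registers suffice: register 1 → {b, k}; register 2 → {c, d, m}; register 3 → {e, n}; register 4 → {i}; register 5 → {a}. No two conflicting variables share a register.

5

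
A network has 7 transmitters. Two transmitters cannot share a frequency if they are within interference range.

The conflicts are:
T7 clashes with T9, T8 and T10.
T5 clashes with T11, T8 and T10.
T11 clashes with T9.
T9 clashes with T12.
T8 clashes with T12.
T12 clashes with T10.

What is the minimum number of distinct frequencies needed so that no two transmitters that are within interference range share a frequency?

3

The cycle T5-T10-T7-T9-T11-T5 has odd length 5, so it cannot be 2-colored; at least 3 frequencies are needed.
3 frequencies suffice: T7=1, T5=1, T11=3, T9=2, T8=2, T12=1, T10=2. Every pair that conflicts lands in different frequencies.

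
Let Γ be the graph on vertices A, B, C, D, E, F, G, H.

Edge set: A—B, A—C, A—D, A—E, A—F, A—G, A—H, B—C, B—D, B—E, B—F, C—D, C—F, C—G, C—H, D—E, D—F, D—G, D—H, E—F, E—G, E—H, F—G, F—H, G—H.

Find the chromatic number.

6

A, C, D, F, G, H are mutually adjacent (a clique of size 6), so at least 6 colors are needed.
6 colors suffice: color 1 → {A}; color 2 → {F}; color 3 → {D}; color 4 → {B, G}; color 5 → {C, E}; color 6 → {H}. No two adjacent vertices share a color.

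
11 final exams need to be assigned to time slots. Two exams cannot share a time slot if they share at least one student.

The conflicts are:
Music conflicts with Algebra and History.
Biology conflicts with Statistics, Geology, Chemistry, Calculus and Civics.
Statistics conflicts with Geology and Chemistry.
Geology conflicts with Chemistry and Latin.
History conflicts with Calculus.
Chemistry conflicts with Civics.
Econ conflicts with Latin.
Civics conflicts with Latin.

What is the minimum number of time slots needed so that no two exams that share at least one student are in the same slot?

4

Biology, Statistics, Geology, Chemistry pairwise conflict, so at least 4 time slots are needed.
4 time slots suffice: time slot 1 → {Algebra, Biology, History, Latin}; time slot 2 → {Music, Chemistry, Econ, Calculus}; time slot 3 → {Geology, Civics}; time slot 4 → {Statistics}. No two conflicting exams share a time slot.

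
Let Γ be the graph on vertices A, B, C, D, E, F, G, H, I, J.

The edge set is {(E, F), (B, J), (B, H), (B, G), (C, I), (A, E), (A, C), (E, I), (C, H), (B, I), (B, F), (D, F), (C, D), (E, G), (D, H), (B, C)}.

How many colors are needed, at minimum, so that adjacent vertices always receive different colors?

3

C, D, H are pairwise adjacent, so at least 3 colors are needed.
One proper 3-coloring: A=3, B=1, C=2, D=1, E=1, F=2, G=2, H=3, I=3, J=2. No two adjacent vertices share a color.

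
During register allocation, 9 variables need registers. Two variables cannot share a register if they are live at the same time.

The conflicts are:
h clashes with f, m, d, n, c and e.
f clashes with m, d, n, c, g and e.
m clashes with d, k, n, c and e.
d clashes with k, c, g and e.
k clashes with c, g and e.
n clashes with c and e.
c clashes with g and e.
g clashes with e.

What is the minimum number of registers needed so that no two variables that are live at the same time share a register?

h, f, m, n, c, e are mutually in conflict, so at least 6 registers are needed.
6 registers suffice: h=6, f=4, m=5, d=3, k=4, n=3, c=2, g=5, e=1. Each listed conflict is separated.

6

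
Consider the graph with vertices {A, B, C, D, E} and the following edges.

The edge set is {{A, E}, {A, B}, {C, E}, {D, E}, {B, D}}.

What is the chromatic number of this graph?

D and E are adjacent, so at least 2 colors are needed.
2 colors suffice: A=blue, B=red, C=blue, D=blue, E=red. Every edge joins two different colors.

2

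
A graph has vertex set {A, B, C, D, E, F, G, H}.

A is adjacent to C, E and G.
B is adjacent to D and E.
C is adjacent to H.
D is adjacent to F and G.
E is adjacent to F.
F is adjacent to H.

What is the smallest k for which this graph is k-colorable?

The cycle E-A-C-H-F-E has odd length 5, so it cannot be 2-colored; at least 3 colors are needed.
3 colors suffice: color red → {A, D, H}; color blue → {C, E, G}; color green → {B, F}. No two adjacent vertices share a color.

3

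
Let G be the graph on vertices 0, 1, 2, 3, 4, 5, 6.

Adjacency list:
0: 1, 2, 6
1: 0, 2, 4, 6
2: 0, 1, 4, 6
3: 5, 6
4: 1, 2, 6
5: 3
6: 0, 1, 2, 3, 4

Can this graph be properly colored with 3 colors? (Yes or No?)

0, 1, 2, 6 are mutually adjacent (a clique of size 4), so at least 4 colors are needed.
So 3 colors are not enough.

No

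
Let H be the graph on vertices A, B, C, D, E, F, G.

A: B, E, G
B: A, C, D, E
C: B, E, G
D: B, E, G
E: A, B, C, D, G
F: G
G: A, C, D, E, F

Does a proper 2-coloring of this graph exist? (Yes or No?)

No

A, E, G form a triangle, so at least 3 colors are needed.
So 2 colors are not enough.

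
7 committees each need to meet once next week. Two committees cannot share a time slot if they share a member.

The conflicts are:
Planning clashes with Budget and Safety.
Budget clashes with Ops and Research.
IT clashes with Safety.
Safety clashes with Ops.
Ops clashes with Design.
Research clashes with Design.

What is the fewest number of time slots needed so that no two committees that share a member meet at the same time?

IT and Safety conflict, so at least 2 time slots are needed.
2 time slots suffice: time slot 1 → {Budget, Safety, Design}; time slot 2 → {Planning, IT, Ops, Research}. Every pair that conflicts lands in different time slots.

2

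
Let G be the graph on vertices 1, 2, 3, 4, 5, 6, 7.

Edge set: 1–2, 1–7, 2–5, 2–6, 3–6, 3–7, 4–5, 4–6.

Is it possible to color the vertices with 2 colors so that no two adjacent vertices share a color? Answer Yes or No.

The cycle 3-6-2-1-7-3 has odd length 5, so it cannot be 2-colored; at least 3 colors are needed.
So 2 colors are not enough.

No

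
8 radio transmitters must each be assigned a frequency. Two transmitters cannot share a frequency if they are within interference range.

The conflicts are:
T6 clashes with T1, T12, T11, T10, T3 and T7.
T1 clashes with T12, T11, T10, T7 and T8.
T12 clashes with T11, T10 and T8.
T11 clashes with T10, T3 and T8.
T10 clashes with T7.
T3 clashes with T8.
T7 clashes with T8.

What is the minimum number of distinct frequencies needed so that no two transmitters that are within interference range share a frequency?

5

T6, T1, T12, T11, T10 are mutually in conflict, so at least 5 frequencies are needed.
5 frequencies suffice: frequency 1 → {T6, T8}; frequency 2 → {T1, T3}; frequency 3 → {T11, T7}; frequency 4 → {T12}; frequency 5 → {T10}. Each listed conflict is separated.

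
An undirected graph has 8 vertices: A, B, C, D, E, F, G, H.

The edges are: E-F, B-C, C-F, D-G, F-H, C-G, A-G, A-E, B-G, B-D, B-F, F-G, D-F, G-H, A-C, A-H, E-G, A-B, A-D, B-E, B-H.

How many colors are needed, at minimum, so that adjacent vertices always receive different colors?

A, B, D, G are mutually adjacent (a clique of size 4), so at least 4 colors are needed.
4 colors suffice: color red → {G}; color blue → {B}; color green → {A, F}; color yellow → {C, D, E, H}. No two adjacent vertices share a color.

4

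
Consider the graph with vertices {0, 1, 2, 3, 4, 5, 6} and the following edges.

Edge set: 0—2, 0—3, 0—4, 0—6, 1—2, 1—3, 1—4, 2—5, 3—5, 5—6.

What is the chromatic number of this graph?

2

1 and 2 are adjacent, so at least 2 colors are needed.
One proper 2-coloring: 0=a, 1=a, 2=b, 3=b, 4=b, 5=a, 6=b. Every edge joins two different colors.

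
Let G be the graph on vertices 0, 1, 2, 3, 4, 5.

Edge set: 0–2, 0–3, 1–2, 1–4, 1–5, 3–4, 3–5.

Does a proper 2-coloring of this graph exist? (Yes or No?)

No

The cycle 4-3-0-2-1-4 has odd length 5, so it cannot be 2-colored; at least 3 colors are needed.
So 2 colors are not enough.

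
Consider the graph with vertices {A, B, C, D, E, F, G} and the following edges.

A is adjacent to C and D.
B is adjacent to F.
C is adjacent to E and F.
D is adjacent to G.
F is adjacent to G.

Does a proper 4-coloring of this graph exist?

Yes

The chromatic number is 3. The cycle D-A-C-F-G-D has odd length 5, so it cannot be 2-colored; at least 3 colors are needed.
3 colors suffice: color 1 → {B, C, D}; color 2 → {A, E, F}; color 3 → {G}.
Since 4 ≥ 3, a proper 4-coloring certainly exists.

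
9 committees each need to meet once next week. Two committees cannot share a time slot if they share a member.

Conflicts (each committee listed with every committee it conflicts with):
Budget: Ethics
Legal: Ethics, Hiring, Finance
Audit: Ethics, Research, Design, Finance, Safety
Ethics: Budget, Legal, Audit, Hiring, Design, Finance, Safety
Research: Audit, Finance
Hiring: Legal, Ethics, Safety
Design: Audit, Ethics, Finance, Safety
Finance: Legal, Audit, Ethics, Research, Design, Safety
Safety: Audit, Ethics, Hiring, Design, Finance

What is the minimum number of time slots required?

5

Audit, Ethics, Design, Finance, Safety pairwise conflict, so at least 5 time slots are needed.
Using 5 time slots: Budget=2, Legal=3, Audit=3, Ethics=1, Research=1, Hiring=2, Design=5, Finance=2, Safety=4. Every pair that conflicts lands in different time slots.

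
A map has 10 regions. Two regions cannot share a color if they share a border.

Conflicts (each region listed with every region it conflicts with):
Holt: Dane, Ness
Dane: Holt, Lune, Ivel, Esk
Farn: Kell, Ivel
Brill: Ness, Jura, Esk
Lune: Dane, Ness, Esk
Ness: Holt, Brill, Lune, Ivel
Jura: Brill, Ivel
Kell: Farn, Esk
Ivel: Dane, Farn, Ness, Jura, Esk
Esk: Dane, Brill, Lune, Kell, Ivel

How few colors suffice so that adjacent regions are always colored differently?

3

Dane, Ivel, Esk are mutually in conflict, so at least 3 colors are needed.
3 colors suffice: color 1 → {Farn, Ness, Jura, Esk}; color 2 → {Holt, Brill, Lune, Kell, Ivel}; color 3 → {Dane}. No two conflicting regions share a color.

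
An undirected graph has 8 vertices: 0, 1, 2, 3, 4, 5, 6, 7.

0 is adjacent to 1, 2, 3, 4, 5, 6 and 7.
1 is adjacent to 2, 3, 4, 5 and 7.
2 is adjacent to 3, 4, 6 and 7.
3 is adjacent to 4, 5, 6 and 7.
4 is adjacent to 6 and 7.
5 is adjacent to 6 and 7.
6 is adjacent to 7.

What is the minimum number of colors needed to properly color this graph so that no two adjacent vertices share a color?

6

0, 1, 2, 3, 4, 7 form a clique, so at least 6 colors are needed.
6 colors suffice: color a → {0}; color b → {7}; color c → {3}; color d → {1, 6}; color e → {2, 5}; color f → {4}. Each edge has distinct colors on its endpoints.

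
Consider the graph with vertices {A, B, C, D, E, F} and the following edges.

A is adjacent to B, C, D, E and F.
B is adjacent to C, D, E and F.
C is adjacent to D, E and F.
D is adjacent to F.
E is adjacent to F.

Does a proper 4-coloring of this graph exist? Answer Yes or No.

A, B, C, E, F are mutually adjacent (a clique of size 5), so at least 5 colors are needed.
So 4 colors are not enough.

No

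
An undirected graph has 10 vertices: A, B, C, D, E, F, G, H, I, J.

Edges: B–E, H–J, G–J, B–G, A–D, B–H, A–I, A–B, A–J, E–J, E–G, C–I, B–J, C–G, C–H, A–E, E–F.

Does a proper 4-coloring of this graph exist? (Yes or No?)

The chromatic number is 4. A, B, E, J form a clique, so at least 4 colors are needed.
4 colors suffice: color 1 → {B, C, D, F}; color 2 → {I, J}; color 3 → {E, H}; color 4 → {A, G}.
That is already a proper 4-coloring.

Yes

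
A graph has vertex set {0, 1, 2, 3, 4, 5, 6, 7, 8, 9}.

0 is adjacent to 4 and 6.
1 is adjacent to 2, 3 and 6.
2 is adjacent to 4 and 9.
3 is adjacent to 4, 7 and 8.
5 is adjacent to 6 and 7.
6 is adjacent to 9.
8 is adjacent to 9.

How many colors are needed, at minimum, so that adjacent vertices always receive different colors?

The cycle 4-3-8-9-2-4 has odd length 5, so it cannot be 2-colored; at least 3 colors are needed.
3 colors suffice: color a → {2, 3, 6}; color b → {1, 4, 5, 9}; color c → {0, 7, 8}. Each edge has distinct colors on its endpoints.

3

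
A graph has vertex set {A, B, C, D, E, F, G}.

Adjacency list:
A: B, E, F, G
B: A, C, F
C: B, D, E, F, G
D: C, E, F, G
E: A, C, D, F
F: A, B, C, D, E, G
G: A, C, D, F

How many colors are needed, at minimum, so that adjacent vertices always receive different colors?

4

C, D, E, F form a clique, so at least 4 colors are needed.
4 colors suffice: color 1 → {F}; color 2 → {A, C}; color 3 → {B, D}; color 4 → {E, G}. Every edge joins two different colors.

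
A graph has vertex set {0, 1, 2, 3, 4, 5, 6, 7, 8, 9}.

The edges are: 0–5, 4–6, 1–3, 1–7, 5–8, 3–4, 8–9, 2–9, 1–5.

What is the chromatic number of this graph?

4 and 6 are adjacent, so at least 2 colors are needed.
A valid assignment using 2 colors: 0=red, 1=red, 2=red, 3=blue, 4=red, 5=blue, 6=blue, 7=blue, 8=red, 9=blue. No two adjacent vertices share a color.

2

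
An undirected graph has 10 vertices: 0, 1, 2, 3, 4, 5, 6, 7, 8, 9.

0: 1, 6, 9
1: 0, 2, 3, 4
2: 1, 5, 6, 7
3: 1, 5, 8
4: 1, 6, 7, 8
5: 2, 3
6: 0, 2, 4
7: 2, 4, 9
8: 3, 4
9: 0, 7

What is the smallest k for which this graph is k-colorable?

The cycle 7-4-6-0-9-7 has odd length 5, so it cannot be 2-colored; at least 3 colors are needed.
One proper 3-coloring: 0=a, 1=b, 2=a, 3=a, 4=a, 5=b, 6=b, 7=b, 8=b, 9=c. No two adjacent vertices share a color.

3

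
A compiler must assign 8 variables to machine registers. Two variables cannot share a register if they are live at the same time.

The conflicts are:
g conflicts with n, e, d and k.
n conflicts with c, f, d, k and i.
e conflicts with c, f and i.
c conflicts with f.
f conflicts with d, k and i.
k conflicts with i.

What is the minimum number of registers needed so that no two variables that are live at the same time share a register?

4

n, f, k, i are mutually in conflict, so at least 4 registers are needed.
4 registers suffice: register 1 → {g, f}; register 2 → {n, e}; register 3 → {c, d, k}; register 4 → {i}. Each listed conflict is separated.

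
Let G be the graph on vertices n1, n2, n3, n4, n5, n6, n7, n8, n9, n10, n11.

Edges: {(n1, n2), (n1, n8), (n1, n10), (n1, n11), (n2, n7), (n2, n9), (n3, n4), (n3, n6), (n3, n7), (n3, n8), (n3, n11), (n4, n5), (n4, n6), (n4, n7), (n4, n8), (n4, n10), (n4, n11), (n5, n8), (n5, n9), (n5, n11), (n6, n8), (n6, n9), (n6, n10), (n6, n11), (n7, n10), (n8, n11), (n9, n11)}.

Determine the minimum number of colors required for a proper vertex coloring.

5

n3, n4, n6, n8, n11 form a clique, so at least 5 colors are needed.
5 colors suffice: color 1 → {n1, n4, n9}; color 2 → {n7, n11}; color 3 → {n2, n8, n10}; color 4 → {n5, n6}; color 5 → {n3}. Each edge has distinct colors on its endpoints.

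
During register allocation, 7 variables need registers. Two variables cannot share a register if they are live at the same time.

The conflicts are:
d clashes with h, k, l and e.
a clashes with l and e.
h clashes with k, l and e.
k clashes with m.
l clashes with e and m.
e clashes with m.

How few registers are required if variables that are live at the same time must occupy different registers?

d, h, l, e all conflict with each other, so at least 4 registers are needed.
Using 4 registers: d=3, a=3, h=4, k=1, l=1, e=2, m=3. Every pair that conflicts lands in different registers.

4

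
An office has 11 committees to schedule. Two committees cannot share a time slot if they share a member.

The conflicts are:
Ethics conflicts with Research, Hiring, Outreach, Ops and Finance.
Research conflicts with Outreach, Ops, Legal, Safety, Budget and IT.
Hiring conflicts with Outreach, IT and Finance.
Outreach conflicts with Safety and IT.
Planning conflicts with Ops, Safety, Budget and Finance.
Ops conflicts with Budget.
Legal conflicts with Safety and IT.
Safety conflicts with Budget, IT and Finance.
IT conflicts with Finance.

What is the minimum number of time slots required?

Research, Outreach, Safety, IT all conflict with each other, so at least 4 time slots are needed.
Using 4 time slots: Ethics=3, Research=2, Hiring=1, Outreach=4, Planning=3, Ops=1, Legal=4, Safety=1, Budget=4, IT=3, Finance=2. No two conflicting committees share a time slot.

4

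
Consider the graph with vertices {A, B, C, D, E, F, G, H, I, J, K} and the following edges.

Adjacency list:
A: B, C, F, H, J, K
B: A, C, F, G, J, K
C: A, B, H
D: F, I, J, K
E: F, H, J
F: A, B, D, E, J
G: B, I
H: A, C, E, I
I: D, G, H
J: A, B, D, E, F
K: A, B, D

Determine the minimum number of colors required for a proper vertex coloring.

4

A, B, F, J are pairwise adjacent (a clique of size 4), so at least 4 colors are needed.
4 colors suffice: color 1 → {B, D, H}; color 2 → {A, E, I}; color 3 → {C, F, G, K}; color 4 → {J}. Every edge joins two different colors.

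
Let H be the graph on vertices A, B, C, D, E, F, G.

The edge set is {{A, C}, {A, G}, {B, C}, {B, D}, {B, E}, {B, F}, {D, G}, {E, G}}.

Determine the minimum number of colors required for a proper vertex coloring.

3

The cycle G-E-B-C-A-G has odd length 5, so it cannot be 2-colored; at least 3 colors are needed.
3 colors suffice: color 1 → {B, G}; color 2 → {A, D, E, F}; color 3 → {C}. No two adjacent vertices share a color.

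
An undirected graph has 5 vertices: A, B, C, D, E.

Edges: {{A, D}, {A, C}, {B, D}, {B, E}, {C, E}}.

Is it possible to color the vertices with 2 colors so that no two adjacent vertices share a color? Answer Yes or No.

No

The cycle D-B-E-C-A-D has odd length 5, so it cannot be 2-colored; at least 3 colors are needed.
So 2 colors are not enough.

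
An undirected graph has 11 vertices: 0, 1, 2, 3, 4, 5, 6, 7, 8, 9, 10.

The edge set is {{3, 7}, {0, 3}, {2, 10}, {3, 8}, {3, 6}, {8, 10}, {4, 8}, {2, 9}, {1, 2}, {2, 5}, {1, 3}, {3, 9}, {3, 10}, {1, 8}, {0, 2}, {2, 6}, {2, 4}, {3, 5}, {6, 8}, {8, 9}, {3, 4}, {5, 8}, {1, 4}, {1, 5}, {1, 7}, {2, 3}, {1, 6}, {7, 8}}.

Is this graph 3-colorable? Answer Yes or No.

1, 2, 3, 6 form a clique, so at least 4 colors are needed.
So 3 colors are not enough.

No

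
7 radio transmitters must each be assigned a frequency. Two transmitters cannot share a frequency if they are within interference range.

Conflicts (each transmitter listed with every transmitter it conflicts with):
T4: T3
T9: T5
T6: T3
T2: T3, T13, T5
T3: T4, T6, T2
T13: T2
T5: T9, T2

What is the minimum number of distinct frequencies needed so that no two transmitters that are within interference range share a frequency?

2

T4 and T3 conflict, so at least 2 frequencies are needed.
2 frequencies suffice: frequency 1 → {T3, T13, T5}; frequency 2 → {T4, T9, T6, T2}. Each listed conflict is separated.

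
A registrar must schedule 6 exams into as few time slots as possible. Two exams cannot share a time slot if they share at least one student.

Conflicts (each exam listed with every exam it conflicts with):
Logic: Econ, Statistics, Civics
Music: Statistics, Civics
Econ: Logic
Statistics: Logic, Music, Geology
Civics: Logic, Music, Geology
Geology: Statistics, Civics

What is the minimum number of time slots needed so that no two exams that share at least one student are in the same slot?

Civics and Geology conflict, so at least 2 time slots are needed.
A valid assignment using 2 time slots: Logic=2, Music=2, Econ=1, Statistics=1, Civics=1, Geology=2. No two conflicting exams share a time slot.

2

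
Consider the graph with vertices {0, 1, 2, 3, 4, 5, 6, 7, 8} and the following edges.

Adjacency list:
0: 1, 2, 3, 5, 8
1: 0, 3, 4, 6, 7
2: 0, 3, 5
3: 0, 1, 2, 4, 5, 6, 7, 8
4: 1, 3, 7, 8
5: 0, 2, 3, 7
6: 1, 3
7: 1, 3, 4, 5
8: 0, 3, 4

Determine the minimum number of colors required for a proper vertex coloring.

0, 2, 3, 5 form a clique, so at least 4 colors are needed.
4 colors suffice: color red → {3}; color blue → {0, 6, 7}; color green → {1, 5, 8}; color yellow → {2, 4}. Every edge joins two different colors.

4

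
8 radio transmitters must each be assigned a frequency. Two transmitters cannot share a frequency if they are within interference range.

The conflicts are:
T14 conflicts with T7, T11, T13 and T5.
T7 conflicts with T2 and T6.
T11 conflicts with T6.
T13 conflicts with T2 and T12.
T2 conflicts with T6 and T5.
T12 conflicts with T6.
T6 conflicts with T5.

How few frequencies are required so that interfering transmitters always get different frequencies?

3

T7, T2, T6 all conflict with each other, so at least 3 frequencies are needed.
A valid assignment using 3 frequencies: T14=1, T7=3, T11=2, T13=3, T2=2, T12=2, T6=1, T5=3. Each listed conflict is separated.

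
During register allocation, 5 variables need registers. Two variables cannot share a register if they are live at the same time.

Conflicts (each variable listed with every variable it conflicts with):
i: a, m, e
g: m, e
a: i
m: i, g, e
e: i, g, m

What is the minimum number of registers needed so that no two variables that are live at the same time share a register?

3

i, m, e are mutually in conflict, so at least 3 registers are needed.
3 registers suffice: register 1 → {i, g}; register 2 → {a, m}; register 3 → {e}. No two conflicting variables share a register.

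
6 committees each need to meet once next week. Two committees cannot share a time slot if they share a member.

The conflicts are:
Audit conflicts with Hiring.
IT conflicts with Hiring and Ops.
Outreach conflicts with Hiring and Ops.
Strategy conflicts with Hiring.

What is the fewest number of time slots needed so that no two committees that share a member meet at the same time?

IT and Hiring conflict, so at least 2 time slots are needed.
Using 2 time slots: Audit=2, IT=2, Outreach=2, Strategy=2, Hiring=1, Ops=1. No two conflicting committees share a time slot.

2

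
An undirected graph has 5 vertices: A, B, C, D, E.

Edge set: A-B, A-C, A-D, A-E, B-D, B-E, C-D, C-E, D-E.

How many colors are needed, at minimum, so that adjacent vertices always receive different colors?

A, B, D, E are pairwise adjacent (a clique of size 4), so at least 4 colors are needed.
A valid assignment using 4 colors: A=2, B=4, C=4, D=3, E=1. Each edge has distinct colors on its endpoints.

4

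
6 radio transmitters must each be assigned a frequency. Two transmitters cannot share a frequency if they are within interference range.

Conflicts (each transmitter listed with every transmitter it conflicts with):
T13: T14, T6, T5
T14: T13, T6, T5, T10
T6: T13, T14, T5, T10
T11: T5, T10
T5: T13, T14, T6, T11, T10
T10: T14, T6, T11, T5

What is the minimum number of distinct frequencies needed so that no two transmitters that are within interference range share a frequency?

4

T13, T14, T6, T5 pairwise conflict, so at least 4 frequencies are needed.
4 frequencies suffice: frequency 1 → {T5}; frequency 2 → {T13, T10}; frequency 3 → {T6, T11}; frequency 4 → {T14}. Every pair that conflicts lands in different frequencies.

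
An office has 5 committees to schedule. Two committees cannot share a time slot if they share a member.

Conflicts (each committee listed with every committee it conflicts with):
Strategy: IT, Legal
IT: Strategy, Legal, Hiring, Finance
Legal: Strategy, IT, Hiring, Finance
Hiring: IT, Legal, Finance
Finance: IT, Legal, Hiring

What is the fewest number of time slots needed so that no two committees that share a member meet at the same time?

IT, Legal, Hiring, Finance pairwise conflict, so at least 4 time slots are needed.
4 time slots suffice: time slot 1 → {Legal}; time slot 2 → {IT}; time slot 3 → {Strategy, Finance}; time slot 4 → {Hiring}. Every pair that conflicts lands in different time slots.

4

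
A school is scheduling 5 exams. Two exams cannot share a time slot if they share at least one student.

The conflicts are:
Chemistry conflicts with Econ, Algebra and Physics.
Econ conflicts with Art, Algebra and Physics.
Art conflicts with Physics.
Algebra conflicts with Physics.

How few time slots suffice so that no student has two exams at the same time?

Chemistry, Econ, Algebra, Physics all conflict with each other, so at least 4 time slots are needed.
Using 4 time slots: Chemistry=3, Econ=2, Art=3, Algebra=4, Physics=1. Every pair that conflicts lands in different time slots.

4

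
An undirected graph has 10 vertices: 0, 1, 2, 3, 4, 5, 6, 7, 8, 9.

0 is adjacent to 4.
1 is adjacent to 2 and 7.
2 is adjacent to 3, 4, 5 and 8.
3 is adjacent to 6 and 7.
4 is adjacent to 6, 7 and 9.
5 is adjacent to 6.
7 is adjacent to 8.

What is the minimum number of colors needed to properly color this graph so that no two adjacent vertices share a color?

2 and 5 are adjacent, so at least 2 colors are needed.
A valid assignment using 2 colors: 0=blue, 1=red, 2=blue, 3=red, 4=red, 5=red, 6=blue, 7=blue, 8=red, 9=blue. Every edge joins two different colors.

2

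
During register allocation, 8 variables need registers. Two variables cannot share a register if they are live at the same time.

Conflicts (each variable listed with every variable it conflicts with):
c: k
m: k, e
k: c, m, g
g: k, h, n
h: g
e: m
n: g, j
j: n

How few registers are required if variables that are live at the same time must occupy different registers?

2

g and h conflict, so at least 2 registers are needed.
A valid assignment using 2 registers: c=1, m=1, k=2, g=1, h=2, e=2, n=2, j=1. No two conflicting variables share a register.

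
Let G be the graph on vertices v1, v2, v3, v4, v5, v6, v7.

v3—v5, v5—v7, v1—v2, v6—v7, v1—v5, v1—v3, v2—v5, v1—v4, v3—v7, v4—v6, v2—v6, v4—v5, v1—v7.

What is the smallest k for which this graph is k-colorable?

v1, v3, v5, v7 form a clique, so at least 4 colors are needed.
4 colors suffice: color 1 → {v5, v6}; color 2 → {v1}; color 3 → {v2, v4, v7}; color 4 → {v3}. Each edge has distinct colors on its endpoints.

4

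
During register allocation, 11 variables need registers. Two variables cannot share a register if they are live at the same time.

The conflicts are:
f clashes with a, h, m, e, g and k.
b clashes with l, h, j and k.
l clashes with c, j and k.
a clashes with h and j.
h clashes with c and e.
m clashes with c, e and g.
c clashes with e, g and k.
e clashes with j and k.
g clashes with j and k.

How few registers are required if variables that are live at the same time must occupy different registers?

3

b, l, j pairwise conflict, so at least 3 registers are needed.
3 registers suffice: register 1 → {f, b, c}; register 2 → {l, a, e, g}; register 3 → {h, m, j, k}. No two conflicting variables share a register.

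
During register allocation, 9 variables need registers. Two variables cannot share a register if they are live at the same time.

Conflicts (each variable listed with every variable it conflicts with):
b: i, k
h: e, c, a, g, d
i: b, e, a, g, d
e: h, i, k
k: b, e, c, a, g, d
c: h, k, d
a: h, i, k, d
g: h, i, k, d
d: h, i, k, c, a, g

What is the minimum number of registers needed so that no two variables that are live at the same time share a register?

h, g, d all conflict with each other, so at least 3 registers are needed.
Using 3 registers: b=1, h=2, i=2, e=1, k=2, c=3, a=3, g=3, d=1. No two conflicting variables share a register.

3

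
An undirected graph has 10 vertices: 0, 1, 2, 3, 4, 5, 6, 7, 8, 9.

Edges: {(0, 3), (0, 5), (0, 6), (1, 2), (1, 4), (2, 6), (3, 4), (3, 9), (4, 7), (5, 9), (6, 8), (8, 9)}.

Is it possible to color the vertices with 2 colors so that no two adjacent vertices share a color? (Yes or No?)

The cycle 6-8-9-3-0-6 has odd length 5, so it cannot be 2-colored; at least 3 colors are needed.
So 2 colors are not enough.

No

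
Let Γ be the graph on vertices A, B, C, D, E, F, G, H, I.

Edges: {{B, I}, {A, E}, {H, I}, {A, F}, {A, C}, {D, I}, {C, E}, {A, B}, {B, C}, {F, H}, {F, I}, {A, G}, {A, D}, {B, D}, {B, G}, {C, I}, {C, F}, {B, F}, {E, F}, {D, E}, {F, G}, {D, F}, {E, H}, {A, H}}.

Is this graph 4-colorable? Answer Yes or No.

Yes

The chromatic number is 4. A, B, F, G are mutually adjacent (a clique of size 4), so at least 4 colors are needed.
One proper 4-coloring: A=2, B=3, C=4, D=4, E=3, F=1, G=4, H=4, I=2.
That is already a proper 4-coloring.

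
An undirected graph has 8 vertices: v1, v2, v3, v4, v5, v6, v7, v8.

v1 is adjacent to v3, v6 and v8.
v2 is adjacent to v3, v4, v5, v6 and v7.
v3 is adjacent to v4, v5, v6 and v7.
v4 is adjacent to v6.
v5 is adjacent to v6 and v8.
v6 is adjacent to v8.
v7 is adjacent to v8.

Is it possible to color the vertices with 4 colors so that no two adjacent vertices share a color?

Yes

The chromatic number is 4. v2, v3, v5, v6 are mutually adjacent (a clique of size 4), so at least 4 colors are needed.
A valid assignment using 4 colors: v1=G, v2=G, v3=B, v4=Y, v5=Y, v6=R, v7=R, v8=B.
That is already a proper 4-coloring.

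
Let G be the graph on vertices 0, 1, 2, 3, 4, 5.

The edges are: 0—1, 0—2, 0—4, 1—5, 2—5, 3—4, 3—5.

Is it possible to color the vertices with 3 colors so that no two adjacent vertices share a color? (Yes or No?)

The chromatic number is 3. The cycle 2-5-3-4-0-2 has odd length 5, so it cannot be 2-colored; at least 3 colors are needed.
A valid assignment using 3 colors: 0=a, 1=b, 2=b, 3=b, 4=c, 5=a.
That is already a proper 3-coloring.

Yes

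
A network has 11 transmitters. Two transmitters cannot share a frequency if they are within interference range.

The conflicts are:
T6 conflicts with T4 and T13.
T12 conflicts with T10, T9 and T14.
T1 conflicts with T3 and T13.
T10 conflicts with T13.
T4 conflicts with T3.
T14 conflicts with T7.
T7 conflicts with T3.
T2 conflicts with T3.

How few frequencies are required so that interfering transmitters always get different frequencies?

3

The cycle T3-T1-T13-T6-T4-T3 has odd length 5, so it cannot be 2-colored; at least 3 frequencies are needed.
3 frequencies suffice: frequency 1 → {T12, T3, T13}; frequency 2 → {T1, T10, T9, T4, T14, T2}; frequency 3 → {T6, T7}. Every pair that conflicts lands in different frequencies.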